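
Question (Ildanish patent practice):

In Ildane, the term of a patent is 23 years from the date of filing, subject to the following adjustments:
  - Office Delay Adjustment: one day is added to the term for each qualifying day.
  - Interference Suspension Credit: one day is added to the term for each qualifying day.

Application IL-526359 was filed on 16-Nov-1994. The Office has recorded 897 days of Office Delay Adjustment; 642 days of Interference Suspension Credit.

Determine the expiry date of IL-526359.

February 2, 2022

Base term: filing date + 23 years → 16 November 2017.
Office Delay Adjustment: +897 days → 1 May 2020.
Interference Suspension Credit: +642 days → 2 February 2022.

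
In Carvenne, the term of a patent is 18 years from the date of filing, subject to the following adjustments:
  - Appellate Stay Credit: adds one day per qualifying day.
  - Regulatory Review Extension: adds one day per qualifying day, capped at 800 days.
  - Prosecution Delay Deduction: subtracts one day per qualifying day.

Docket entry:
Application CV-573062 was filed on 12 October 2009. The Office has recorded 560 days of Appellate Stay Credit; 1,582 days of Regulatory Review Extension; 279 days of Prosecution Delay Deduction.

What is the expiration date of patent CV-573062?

Base term: filing date + 18 years → 12 October 2027.
Appellate Stay Credit: +560 days → 24 April 2029.
Regulatory Review Extension: 1582 days claimed exceeds the 800-day cap, so +800 days → 3 July 2031.
Prosecution Delay Deduction: −279 days → 27 September 2030.

2030-09-27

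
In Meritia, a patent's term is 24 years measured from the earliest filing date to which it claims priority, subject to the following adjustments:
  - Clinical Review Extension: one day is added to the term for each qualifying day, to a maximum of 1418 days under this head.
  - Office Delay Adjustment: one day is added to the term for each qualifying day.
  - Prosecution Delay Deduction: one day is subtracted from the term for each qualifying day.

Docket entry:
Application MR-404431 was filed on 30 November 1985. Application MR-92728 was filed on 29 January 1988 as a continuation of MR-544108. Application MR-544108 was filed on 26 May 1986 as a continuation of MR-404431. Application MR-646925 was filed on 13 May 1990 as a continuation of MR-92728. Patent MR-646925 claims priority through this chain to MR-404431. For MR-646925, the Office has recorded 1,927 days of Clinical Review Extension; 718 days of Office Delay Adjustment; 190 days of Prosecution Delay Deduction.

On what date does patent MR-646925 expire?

2015-03-30

Earliest priority filing: 30 November 1985.
Base term: 30 November 1985 + 24 years → 30 November 2009.
Clinical Review Extension: 1927 days claimed exceeds the 1418-day cap, so +1418 days → 18 October 2013.
Office Delay Adjustment: +718 days → 6 October 2015.
Prosecution Delay Deduction: −190 days → 30 March 2015.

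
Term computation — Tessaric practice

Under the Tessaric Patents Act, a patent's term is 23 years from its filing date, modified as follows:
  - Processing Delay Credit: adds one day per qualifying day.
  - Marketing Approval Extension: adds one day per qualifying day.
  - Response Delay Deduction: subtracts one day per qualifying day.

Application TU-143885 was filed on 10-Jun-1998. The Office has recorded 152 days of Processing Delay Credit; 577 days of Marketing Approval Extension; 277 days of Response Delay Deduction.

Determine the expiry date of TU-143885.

Base term: filing date + 23 years → 10 June 2021.
Processing Delay Credit: +152 days → 9 November 2021.
Marketing Approval Extension: +577 days → 9 June 2023.
Response Delay Deduction: −277 days → 5 September 2022.

September 5, 2022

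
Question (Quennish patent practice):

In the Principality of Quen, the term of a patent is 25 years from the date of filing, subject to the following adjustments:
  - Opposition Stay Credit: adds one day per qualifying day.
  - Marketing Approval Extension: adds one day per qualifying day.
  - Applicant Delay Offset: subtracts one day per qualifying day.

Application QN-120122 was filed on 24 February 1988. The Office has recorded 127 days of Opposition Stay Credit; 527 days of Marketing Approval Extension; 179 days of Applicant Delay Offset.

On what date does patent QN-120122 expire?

2014-06-14

Base term: filing date + 25 years → 24 February 2013.
Opposition Stay Credit: +127 days → 1 July 2013.
Marketing Approval Extension: +527 days → 10 December 2014.
Applicant Delay Offset: −179 days → 14 June 2014.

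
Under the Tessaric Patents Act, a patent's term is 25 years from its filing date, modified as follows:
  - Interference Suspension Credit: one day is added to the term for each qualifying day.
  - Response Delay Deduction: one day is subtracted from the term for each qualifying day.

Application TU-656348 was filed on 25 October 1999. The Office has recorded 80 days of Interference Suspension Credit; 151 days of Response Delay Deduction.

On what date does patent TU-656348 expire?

Base term: filing date + 25 years → 25 October 2024.
Interference Suspension Credit: +80 days → 13 January 2025.
Response Delay Deduction: −151 days → 15 August 2024.

August 15, 2024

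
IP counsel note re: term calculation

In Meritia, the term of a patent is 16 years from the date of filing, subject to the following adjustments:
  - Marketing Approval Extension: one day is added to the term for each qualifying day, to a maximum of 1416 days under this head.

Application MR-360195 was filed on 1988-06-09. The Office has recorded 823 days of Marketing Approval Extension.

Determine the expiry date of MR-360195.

Base term: filing date + 16 years → 9 June 2004.
Marketing Approval Extension: 823 days (within the 1416-day cap) → +823 days → 10 September 2006.

September 10, 2006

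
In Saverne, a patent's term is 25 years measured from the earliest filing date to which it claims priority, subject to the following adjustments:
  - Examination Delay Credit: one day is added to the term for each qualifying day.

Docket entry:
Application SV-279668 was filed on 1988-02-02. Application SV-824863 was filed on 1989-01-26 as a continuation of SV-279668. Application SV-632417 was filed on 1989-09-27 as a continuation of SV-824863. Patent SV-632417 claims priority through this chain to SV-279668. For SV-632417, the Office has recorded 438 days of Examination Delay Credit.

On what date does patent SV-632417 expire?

April 16, 2014

Earliest priority filing: 2 February 1988.
Base term: 2 February 1988 + 25 years → 2 February 2013.
Examination Delay Credit: +438 days → 16 April 2014.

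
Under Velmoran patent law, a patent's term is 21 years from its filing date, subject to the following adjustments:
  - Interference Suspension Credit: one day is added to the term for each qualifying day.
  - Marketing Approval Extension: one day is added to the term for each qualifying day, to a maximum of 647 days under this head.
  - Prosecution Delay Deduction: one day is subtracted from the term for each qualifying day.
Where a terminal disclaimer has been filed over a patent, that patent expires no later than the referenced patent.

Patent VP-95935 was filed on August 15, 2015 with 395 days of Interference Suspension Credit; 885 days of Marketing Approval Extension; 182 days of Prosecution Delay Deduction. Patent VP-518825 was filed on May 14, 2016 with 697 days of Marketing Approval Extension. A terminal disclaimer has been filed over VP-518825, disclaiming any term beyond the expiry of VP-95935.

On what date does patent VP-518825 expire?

December 23, 2038

Natural term of VP-518825:
  Base: filing + 21 years → 14 May 2037.
  Marketing Approval Extension: 697 days claimed exceeds the 647-day cap, so +647 days → 20 February 2039.
Expiry of referenced patent VP-95935:
  Base: filing + 21 years → 15 August 2036.
  Interference Suspension Credit: +395 days → 14 September 2037.
  Marketing Approval Extension: 885 days claimed exceeds the 647-day cap, so +647 days → 23 June 2039.
  Prosecution Delay Deduction: −182 days → 23 December 2038.
Terminal disclaimer: VP-518825 expires on the earlier of 20 February 2039 and 23 December 2038.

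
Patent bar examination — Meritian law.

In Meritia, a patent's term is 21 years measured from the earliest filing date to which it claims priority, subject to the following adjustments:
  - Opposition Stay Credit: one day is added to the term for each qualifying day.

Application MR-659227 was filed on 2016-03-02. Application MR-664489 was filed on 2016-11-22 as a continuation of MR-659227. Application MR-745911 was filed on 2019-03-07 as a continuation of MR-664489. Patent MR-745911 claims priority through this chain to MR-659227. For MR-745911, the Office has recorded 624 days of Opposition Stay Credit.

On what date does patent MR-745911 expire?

2038-11-16

Earliest priority filing: 2 March 2016.
Base term: 2 March 2016 + 21 years → 2 March 2037.
Opposition Stay Credit: +624 days → 16 November 2038.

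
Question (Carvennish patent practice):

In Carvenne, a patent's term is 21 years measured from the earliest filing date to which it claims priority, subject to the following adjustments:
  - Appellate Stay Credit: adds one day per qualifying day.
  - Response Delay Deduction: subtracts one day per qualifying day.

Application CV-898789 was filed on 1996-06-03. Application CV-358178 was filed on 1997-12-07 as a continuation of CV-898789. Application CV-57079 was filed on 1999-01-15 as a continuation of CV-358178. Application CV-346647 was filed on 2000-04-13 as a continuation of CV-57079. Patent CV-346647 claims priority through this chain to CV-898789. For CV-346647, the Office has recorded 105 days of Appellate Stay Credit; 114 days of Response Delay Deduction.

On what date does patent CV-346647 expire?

May 25, 2017

Earliest priority filing: 3 June 1996.
Base term: 3 June 1996 + 21 years → 3 June 2017.
Appellate Stay Credit: +105 days → 16 September 2017.
Response Delay Deduction: −114 days → 25 May 2017.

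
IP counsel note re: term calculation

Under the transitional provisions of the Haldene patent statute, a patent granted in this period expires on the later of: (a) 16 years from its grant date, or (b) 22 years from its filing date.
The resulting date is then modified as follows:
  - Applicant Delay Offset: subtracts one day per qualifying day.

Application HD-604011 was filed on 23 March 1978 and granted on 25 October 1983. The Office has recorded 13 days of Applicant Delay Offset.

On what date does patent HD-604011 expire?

March 10, 2000

(a) grant + 16 years → 25 October 1999.
(b) filing + 22 years → 23 March 2000.
Later of the two: 23 March 2000.
Applicant Delay Offset: −13 days → 10 March 2000.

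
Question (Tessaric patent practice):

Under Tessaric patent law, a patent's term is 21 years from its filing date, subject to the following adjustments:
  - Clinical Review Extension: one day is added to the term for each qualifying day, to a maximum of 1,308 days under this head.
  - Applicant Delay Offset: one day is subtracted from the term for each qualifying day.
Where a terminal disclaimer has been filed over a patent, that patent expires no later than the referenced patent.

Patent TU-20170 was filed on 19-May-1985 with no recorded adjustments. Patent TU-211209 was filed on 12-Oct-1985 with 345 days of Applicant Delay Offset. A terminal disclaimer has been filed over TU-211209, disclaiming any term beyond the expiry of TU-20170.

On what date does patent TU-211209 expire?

Natural term of TU-211209:
  Base: filing + 21 years → 12 October 2006.
  Applicant Delay Offset: −345 days → 1 November 2005.
Expiry of referenced patent TU-20170:
  Base: filing + 21 years → 19 May 2006.
Terminal disclaimer: TU-211209 expires on the earlier of 1 November 2005 and 19 May 2006.

2005-11-01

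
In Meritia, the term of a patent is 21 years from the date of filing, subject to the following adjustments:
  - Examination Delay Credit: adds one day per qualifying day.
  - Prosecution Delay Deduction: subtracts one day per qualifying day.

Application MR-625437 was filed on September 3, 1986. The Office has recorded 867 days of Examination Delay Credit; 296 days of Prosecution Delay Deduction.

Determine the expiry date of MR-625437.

Base term: filing date + 21 years → 3 September 2007.
Examination Delay Credit: +867 days → 17 January 2010.
Prosecution Delay Deduction: −296 days → 27 March 2009.

2009-03-27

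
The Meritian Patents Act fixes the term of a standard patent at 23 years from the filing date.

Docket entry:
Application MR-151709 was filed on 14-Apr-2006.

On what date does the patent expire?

April 14, 2029

Filing date + 23 years → 14 April 2029.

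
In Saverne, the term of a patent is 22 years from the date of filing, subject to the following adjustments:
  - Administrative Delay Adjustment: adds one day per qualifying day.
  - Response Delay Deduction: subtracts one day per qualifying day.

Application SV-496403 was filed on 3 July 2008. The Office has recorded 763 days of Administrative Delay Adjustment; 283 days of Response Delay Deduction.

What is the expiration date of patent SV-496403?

October 26, 2031

Base term: filing date + 22 years → 3 July 2030.
Administrative Delay Adjustment: +763 days → 4 August 2032.
Response Delay Deduction: −283 days → 26 October 2031.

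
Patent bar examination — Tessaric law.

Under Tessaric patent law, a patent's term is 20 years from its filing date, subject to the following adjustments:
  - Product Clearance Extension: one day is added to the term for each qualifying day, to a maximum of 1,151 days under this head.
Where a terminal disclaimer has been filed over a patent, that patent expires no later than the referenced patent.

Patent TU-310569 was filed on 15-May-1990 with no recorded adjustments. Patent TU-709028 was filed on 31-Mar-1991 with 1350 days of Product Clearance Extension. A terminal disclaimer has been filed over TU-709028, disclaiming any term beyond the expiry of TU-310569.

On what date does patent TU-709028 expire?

May 15, 2010

Natural term of TU-709028:
  Base: filing + 20 years → 31 March 2011.
  Product Clearance Extension: 1350 days claimed exceeds the 1151-day cap, so +1151 days → 25 May 2014.
Expiry of referenced patent TU-310569:
  Base: filing + 20 years → 15 May 2010.
Terminal disclaimer: TU-709028 expires on the earlier of 25 May 2014 and 15 May 2010.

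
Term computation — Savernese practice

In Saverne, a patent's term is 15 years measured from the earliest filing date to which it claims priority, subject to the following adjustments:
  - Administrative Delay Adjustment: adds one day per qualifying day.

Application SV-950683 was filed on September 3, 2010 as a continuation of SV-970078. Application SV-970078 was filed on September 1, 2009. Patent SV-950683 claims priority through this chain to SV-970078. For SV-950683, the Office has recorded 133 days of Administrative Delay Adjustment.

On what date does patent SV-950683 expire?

January 12, 2025

Earliest priority filing: 1 September 2009.
Base term: 1 September 2009 + 15 years → 1 September 2024.
Administrative Delay Adjustment: +133 days → 12 January 2025.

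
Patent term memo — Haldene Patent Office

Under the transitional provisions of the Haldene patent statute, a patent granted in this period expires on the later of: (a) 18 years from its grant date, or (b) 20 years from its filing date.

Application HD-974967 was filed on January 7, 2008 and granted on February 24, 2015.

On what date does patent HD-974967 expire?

February 24, 2033

(a) grant + 18 years → 24 February 2033.
(b) filing + 20 years → 7 January 2028.
Later of the two: 24 February 2033.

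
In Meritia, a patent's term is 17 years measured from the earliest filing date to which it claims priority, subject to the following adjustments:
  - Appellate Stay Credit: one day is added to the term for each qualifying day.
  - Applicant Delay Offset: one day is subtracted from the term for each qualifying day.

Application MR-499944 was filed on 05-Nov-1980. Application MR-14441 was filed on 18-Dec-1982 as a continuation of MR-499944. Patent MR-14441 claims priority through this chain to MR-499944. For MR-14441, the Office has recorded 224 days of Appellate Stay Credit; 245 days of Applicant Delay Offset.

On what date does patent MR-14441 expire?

Earliest priority filing: 5 November 1980.
Base term: 5 November 1980 + 17 years → 5 November 1997.
Appellate Stay Credit: +224 days → 17 June 1998.
Applicant Delay Offset: −245 days → 15 October 1997.

1997-10-15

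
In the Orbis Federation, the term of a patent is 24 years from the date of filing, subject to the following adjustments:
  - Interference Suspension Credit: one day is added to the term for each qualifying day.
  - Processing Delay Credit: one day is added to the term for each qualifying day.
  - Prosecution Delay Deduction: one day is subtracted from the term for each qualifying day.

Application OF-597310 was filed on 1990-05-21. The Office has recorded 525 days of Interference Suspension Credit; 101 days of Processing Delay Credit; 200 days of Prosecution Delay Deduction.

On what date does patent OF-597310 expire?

Base term: filing date + 24 years → 21 May 2014.
Interference Suspension Credit: +525 days → 28 October 2015.
Processing Delay Credit: +101 days → 6 February 2016.
Prosecution Delay Deduction: −200 days → 21 July 2015.

July 21, 2015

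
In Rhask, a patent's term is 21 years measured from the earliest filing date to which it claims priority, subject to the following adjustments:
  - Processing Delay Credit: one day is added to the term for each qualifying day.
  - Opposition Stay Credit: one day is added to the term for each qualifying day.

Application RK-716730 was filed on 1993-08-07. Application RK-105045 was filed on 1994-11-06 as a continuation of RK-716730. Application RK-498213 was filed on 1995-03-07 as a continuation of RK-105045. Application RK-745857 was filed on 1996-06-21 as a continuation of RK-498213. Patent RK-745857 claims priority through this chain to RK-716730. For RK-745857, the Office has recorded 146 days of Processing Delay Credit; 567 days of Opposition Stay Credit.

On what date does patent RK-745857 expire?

July 20, 2016

Earliest priority filing: 7 August 1993.
Base term: 7 August 1993 + 21 years → 7 August 2014.
Processing Delay Credit: +146 days → 31 December 2014.
Opposition Stay Credit: +567 days → 20 July 2016.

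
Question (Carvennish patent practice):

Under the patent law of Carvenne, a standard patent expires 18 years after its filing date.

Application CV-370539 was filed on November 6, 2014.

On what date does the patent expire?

November 6, 2032

Filing date + 18 years → 6 November 2032.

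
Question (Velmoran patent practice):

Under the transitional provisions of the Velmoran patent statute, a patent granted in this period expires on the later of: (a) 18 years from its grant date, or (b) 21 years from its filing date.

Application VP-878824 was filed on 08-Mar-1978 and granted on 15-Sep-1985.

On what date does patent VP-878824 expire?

2003-09-15

(a) grant + 18 years → 15 September 2003.
(b) filing + 21 years → 8 March 1999.
Later of the two: 15 September 2003.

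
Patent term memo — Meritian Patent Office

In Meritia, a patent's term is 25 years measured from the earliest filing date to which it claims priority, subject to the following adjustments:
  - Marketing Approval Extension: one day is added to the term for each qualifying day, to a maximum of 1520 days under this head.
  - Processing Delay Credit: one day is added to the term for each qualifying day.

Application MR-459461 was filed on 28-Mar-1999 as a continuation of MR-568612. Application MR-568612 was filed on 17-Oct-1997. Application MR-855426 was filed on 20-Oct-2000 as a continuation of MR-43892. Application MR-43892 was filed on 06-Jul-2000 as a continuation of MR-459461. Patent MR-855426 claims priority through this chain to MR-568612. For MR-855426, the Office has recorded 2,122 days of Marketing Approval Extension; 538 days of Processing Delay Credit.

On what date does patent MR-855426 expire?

Earliest priority filing: 17 October 1997.
Base term: 17 October 1997 + 25 years → 17 October 2022.
Marketing Approval Extension: 2122 days claimed exceeds the 1520-day cap, so +1520 days → 15 December 2026.
Processing Delay Credit: +538 days → 5 June 2028.

2028-06-05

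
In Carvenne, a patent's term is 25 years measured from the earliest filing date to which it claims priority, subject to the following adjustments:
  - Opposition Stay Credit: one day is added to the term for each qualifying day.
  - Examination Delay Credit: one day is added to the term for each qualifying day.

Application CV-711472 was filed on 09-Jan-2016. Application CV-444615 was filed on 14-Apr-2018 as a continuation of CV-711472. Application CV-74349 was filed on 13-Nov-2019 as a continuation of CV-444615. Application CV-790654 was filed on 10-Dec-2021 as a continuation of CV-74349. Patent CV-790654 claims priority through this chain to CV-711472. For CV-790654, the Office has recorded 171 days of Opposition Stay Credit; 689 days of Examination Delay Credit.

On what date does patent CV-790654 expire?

2043-05-19

Earliest priority filing: 9 January 2016.
Base term: 9 January 2016 + 25 years → 9 January 2041.
Opposition Stay Credit: +171 days → 29 June 2041.
Examination Delay Credit: +689 days → 19 May 2043.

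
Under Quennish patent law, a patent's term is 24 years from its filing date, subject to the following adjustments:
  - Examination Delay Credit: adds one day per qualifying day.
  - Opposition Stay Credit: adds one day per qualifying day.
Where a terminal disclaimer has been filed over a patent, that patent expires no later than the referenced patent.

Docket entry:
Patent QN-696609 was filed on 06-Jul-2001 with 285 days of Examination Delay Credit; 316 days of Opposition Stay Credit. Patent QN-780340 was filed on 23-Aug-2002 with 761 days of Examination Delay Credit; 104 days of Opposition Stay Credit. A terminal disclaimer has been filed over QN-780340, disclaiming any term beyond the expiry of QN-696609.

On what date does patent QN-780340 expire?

Natural term of QN-780340:
  Base: filing + 24 years → 23 August 2026.
  Examination Delay Credit: +761 days → 22 September 2028.
  Opposition Stay Credit: +104 days → 4 January 2029.
Expiry of referenced patent QN-696609:
  Base: filing + 24 years → 6 July 2025.
  Examination Delay Credit: +285 days → 17 April 2026.
  Opposition Stay Credit: +316 days → 27 February 2027.
Terminal disclaimer: QN-780340 expires on the earlier of 4 January 2029 and 27 February 2027.

2027-02-27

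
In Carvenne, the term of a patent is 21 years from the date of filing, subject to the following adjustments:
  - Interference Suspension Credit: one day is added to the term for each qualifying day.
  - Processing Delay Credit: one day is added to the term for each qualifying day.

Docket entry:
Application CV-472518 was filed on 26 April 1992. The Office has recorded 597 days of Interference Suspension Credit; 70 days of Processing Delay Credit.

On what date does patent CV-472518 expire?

2015-02-22

Base term: filing date + 21 years → 26 April 2013.
Interference Suspension Credit: +597 days → 14 December 2014.
Processing Delay Credit: +70 days → 22 February 2015.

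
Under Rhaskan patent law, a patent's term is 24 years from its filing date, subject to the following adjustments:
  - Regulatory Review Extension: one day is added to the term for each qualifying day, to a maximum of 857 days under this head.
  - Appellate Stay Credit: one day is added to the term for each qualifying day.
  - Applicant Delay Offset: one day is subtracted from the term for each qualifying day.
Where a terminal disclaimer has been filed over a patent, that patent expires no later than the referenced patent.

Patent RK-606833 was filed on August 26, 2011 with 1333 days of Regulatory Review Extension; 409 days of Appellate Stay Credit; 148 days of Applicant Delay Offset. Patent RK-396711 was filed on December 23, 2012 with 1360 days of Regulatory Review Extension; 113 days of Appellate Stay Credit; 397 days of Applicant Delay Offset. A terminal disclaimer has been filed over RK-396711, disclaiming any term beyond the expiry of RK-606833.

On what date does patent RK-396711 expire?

Natural term of RK-396711:
  Base: filing + 24 years → 23 December 2036.
  Regulatory Review Extension: 1360 days claimed exceeds the 857-day cap, so +857 days → 29 April 2039.
  Appellate Stay Credit: +113 days → 20 August 2039.
  Applicant Delay Offset: −397 days → 19 July 2038.
Expiry of referenced patent RK-606833:
  Base: filing + 24 years → 26 August 2035.
  Regulatory Review Extension: 1333 days claimed exceeds the 857-day cap, so +857 days → 30 December 2037.
  Appellate Stay Credit: +409 days → 12 February 2039.
  Applicant Delay Offset: −148 days → 17 September 2038.
Terminal disclaimer: RK-396711 expires on the earlier of 19 July 2038 and 17 September 2038.

2038-07-19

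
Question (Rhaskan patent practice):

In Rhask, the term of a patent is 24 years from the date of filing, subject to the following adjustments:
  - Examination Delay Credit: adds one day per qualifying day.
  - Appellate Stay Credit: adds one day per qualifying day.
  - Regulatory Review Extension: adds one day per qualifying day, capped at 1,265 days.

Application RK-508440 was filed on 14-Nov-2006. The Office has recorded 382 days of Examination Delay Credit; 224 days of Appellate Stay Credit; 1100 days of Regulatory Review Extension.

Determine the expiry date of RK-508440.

Base term: filing date + 24 years → 14 November 2030.
Examination Delay Credit: +382 days → 1 December 2031.
Appellate Stay Credit: +224 days → 12 July 2032.
Regulatory Review Extension: 1100 days (within the 1265-day cap) → +1100 days → 17 July 2035.

July 17, 2035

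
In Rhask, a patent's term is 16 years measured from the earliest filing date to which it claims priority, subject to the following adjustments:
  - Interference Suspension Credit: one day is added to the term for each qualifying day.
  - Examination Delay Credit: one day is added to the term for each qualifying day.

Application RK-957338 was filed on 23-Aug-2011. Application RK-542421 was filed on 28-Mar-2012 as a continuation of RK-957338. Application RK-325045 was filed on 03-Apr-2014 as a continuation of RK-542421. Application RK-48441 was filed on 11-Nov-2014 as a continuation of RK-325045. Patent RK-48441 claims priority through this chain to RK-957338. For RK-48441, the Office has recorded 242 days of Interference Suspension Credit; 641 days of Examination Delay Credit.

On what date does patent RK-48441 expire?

January 22, 2030

Earliest priority filing: 23 August 2011.
Base term: 23 August 2011 + 16 years → 23 August 2027.
Interference Suspension Credit: +242 days → 21 April 2028.
Examination Delay Credit: +641 days → 22 January 2030.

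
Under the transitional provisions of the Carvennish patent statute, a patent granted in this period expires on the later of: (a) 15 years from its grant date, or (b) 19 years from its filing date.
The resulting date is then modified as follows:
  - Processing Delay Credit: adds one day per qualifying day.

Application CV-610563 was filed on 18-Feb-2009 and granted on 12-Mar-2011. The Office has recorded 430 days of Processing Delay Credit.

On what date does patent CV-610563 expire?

2029-04-23

(a) grant + 15 years → 12 March 2026.
(b) filing + 19 years → 18 February 2028.
Later of the two: 18 February 2028.
Processing Delay Credit: +430 days → 23 April 2029.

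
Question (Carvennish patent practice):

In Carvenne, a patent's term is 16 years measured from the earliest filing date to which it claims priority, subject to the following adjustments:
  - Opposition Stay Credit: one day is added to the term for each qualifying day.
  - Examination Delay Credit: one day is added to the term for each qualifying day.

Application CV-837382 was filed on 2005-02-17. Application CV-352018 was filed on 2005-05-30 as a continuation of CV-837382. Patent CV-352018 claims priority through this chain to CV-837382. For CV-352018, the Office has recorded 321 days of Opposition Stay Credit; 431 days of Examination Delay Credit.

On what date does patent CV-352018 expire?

Earliest priority filing: 17 February 2005.
Base term: 17 February 2005 + 16 years → 17 February 2021.
Opposition Stay Credit: +321 days → 4 January 2022.
Examination Delay Credit: +431 days → 11 March 2023.

2023-03-11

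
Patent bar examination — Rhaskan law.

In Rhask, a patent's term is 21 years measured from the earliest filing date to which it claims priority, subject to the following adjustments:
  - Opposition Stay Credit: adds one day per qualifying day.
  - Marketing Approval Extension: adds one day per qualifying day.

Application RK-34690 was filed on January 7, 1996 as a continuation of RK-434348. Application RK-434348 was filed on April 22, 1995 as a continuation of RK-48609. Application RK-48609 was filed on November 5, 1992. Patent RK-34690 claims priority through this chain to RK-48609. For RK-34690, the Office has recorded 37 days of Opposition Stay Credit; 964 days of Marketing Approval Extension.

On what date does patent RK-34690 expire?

2016-08-02

Earliest priority filing: 5 November 1992.
Base term: 5 November 1992 + 21 years → 5 November 2013.
Opposition Stay Credit: +37 days → 12 December 2013.
Marketing Approval Extension: +964 days → 2 August 2016.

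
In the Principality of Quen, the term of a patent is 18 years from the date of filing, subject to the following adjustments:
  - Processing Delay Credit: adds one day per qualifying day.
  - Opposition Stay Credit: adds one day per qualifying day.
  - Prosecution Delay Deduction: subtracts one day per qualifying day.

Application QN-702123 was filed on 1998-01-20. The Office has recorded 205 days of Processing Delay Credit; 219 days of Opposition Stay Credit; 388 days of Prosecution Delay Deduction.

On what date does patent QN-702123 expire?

Base term: filing date + 18 years → 20 January 2016.
Processing Delay Credit: +205 days → 12 August 2016.
Opposition Stay Credit: +219 days → 19 March 2017.
Prosecution Delay Deduction: −388 days → 25 February 2016.

February 25, 2016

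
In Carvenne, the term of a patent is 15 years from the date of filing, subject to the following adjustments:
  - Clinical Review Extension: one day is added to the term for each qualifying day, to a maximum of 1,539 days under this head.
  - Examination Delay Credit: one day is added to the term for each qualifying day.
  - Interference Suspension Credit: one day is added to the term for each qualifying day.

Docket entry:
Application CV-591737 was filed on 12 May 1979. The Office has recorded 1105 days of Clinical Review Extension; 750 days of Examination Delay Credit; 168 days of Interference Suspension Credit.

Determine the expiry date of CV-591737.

November 25, 1999

Base term: filing date + 15 years → 12 May 1994.
Clinical Review Extension: 1105 days (within the 1539-day cap) → +1105 days → 21 May 1997.
Examination Delay Credit: +750 days → 10 June 1999.
Interference Suspension Credit: +168 days → 25 November 1999.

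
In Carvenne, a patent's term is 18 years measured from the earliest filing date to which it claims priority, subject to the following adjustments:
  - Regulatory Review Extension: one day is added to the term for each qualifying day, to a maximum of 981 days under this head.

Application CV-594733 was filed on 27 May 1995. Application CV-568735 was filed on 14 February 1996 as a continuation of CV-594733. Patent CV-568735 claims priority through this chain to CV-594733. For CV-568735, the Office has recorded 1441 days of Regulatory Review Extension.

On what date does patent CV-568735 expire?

Earliest priority filing: 27 May 1995.
Base term: 27 May 1995 + 18 years → 27 May 2013.
Regulatory Review Extension: 1441 days claimed exceeds the 981-day cap, so +981 days → 2 February 2016.

February 2, 2016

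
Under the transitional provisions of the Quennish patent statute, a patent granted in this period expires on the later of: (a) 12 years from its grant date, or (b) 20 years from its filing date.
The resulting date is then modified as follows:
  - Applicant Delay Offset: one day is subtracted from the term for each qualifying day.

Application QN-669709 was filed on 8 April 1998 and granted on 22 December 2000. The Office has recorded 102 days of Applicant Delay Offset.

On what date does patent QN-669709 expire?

December 27, 2017

(a) grant + 12 years → 22 December 2012.
(b) filing + 20 years → 8 April 2018.
Later of the two: 8 April 2018.
Applicant Delay Offset: −102 days → 27 December 2017.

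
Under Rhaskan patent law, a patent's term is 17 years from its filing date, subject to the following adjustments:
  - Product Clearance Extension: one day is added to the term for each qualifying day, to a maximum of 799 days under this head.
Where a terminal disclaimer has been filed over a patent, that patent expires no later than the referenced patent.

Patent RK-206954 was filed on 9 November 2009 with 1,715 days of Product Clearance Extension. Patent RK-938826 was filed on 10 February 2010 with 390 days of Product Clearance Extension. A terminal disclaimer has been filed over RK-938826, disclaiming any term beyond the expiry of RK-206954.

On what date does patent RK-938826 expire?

March 6, 2028

Natural term of RK-938826:
  Base: filing + 17 years → 10 February 2027.
  Product Clearance Extension: 390 days (within the 799-day cap) → +390 days → 6 March 2028.
Expiry of referenced patent RK-206954:
  Base: filing + 17 years → 9 November 2026.
  Product Clearance Extension: 1715 days claimed exceeds the 799-day cap, so +799 days → 16 January 2029.
Terminal disclaimer: RK-938826 expires on the earlier of 6 March 2028 and 16 January 2029.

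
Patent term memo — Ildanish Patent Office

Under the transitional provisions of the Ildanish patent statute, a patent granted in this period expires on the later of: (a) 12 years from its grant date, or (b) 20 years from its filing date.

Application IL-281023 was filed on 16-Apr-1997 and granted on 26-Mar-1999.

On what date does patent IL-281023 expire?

2017-04-16

(a) grant + 12 years → 26 March 2011.
(b) filing + 20 years → 16 April 2017.
Later of the two: 16 April 2017.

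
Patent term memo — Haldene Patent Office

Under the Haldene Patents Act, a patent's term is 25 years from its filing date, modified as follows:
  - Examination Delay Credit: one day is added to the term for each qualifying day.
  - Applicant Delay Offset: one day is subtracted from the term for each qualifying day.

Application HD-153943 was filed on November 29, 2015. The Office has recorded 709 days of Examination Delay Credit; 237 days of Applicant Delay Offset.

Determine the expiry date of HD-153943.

Base term: filing date + 25 years → 29 November 2040.
Examination Delay Credit: +709 days → 8 November 2042.
Applicant Delay Offset: −237 days → 16 March 2042.

March 16, 2042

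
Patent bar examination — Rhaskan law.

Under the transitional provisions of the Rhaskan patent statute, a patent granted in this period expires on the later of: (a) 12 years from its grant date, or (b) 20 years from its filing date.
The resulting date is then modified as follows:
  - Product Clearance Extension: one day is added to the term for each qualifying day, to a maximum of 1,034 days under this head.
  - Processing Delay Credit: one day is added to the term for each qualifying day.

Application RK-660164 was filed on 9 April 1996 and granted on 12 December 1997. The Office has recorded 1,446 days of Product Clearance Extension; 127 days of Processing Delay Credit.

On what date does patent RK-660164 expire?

June 14, 2019

(a) grant + 12 years → 12 December 2009.
(b) filing + 20 years → 9 April 2016.
Later of the two: 9 April 2016.
Product Clearance Extension: 1446 days claimed exceeds the 1034-day cap, so +1034 days → 7 February 2019.
Processing Delay Credit: +127 days → 14 June 2019.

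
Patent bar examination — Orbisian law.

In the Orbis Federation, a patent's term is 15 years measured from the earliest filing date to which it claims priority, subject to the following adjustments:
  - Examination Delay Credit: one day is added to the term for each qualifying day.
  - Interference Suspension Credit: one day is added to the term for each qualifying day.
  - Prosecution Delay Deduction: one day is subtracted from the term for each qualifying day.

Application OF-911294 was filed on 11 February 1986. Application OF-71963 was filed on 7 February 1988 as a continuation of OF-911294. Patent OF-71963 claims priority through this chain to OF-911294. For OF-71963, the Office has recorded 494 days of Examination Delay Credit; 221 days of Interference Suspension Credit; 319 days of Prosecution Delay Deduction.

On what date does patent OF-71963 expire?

March 14, 2002

Earliest priority filing: 11 February 1986.
Base term: 11 February 1986 + 15 years → 11 February 2001.
Examination Delay Credit: +494 days → 20 June 2002.
Interference Suspension Credit: +221 days → 27 January 2003.
Prosecution Delay Deduction: −319 days → 14 March 2002.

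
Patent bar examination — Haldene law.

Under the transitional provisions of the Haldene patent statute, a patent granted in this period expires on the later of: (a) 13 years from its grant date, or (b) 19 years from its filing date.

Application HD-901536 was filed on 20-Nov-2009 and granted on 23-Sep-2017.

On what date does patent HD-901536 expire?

(a) grant + 13 years → 23 September 2030.
(b) filing + 19 years → 20 November 2028.
Later of the two: 23 September 2030.

September 23, 2030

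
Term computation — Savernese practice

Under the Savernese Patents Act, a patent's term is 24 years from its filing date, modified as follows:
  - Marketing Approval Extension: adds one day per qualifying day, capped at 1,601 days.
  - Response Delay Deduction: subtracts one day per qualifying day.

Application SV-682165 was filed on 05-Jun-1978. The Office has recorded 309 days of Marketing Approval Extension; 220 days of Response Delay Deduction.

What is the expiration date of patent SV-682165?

2002-09-02

Base term: filing date + 24 years → 5 June 2002.
Marketing Approval Extension: 309 days (within the 1601-day cap) → +309 days → 10 April 2003.
Response Delay Deduction: −220 days → 2 September 2002.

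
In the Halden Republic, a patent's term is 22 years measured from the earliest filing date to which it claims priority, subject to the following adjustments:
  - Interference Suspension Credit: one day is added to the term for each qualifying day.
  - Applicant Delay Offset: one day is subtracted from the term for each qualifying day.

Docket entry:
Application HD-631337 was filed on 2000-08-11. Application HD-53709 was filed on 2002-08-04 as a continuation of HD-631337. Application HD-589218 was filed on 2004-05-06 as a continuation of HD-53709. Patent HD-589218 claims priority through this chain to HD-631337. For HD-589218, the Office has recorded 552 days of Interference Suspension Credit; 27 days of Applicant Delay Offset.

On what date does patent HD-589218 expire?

Earliest priority filing: 11 August 2000.
Base term: 11 August 2000 + 22 years → 11 August 2022.
Interference Suspension Credit: +552 days → 14 February 2024.
Applicant Delay Offset: −27 days → 18 January 2024.

January 18, 2024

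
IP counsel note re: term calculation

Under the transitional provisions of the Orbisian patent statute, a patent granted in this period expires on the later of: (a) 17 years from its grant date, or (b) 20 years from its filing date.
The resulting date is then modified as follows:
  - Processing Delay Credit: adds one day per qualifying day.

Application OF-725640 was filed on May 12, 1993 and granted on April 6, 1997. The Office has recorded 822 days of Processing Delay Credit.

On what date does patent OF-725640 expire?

(a) grant + 17 years → 6 April 2014.
(b) filing + 20 years → 12 May 2013.
Later of the two: 6 April 2014.
Processing Delay Credit: +822 days → 6 July 2016.

2016-07-06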